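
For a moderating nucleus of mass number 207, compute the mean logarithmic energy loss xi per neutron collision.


xi = 1 + (A-1)^2/(2A) * ln((A-1)/(A+1))
xi = 1 + (207-1)^2/(2*207) * ln((207-1)/(207 +1))
xi = 0.0096308

0.0096308


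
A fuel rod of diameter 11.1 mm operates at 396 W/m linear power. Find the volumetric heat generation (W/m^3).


r = D / 2 / 1000 = 11.1 / 2 / 1000 = 0.00555 m
q''' = q' / (pi * r^2)
q''' = 396 / (pi * 0.00555^2)
q''' = 4.0922e+06 W/m^3

4.0922e+06


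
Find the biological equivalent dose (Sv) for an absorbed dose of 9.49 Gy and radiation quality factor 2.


H = D * Q
H = 9.49 * 2
H = 18.980 Sv

18.980


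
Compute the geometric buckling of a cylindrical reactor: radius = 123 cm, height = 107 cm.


B^2 = (2.405/R)^2 + (pi/H)^2
B^2 = (2.405/123)^2 + (pi/107)^2
B^2 = 0.0012444 /cm^2

0.0012444


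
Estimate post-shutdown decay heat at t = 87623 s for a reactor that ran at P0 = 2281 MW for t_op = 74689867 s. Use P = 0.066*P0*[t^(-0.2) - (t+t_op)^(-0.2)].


P/P0 = 0.066 * [t^(-0.2) - (t + t_op)^(-0.2)]
P/P0 = 0.066 * [87623^(-0.2) - (87623 + 74689867)^(-0.2)]
P/P0 = 0.066 * [0.1026778 - 0.02662232] = 0.005019662
P = 2281 * 0.005019662 = 11.450 MW

11.450


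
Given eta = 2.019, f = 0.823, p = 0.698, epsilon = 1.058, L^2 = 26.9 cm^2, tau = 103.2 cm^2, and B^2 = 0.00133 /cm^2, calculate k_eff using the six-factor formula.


k_inf = eta*f*p*eps = 2.019*0.823*0.698*1.058 = 1.227092
P_TNL = 1/(1 + L^2*B^2) = 1/(1 + 26.9*0.00133) = 0.9654588
P_FNL = exp(-B^2*tau) = exp(-0.00133*103.2) = 0.8717470
k_eff = k_inf * P_TNL * P_FNL = 1.227092 * 0.9654588 * 0.8717470
k_eff = 1.0328

1.0328


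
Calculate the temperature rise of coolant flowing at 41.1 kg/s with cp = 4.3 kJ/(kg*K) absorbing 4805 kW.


dT = Q / (m_dot * cp)
dT = 4805 / (41.1 * 4.3)
dT = 27.188 C

27.188


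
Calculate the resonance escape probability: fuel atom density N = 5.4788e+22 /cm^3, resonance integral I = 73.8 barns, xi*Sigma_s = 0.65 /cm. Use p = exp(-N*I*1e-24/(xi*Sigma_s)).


p = exp(-N * I * 1e-24 / (xi*Sigma_s))
p = exp(-5.4788e+22 * 73.8 * 1e-24 / 0.65)
p = 0.0019882

0.0019882


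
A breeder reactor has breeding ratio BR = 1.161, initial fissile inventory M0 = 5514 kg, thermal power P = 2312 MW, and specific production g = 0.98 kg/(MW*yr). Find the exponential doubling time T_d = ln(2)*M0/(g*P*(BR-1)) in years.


Breeding gain G = BR - 1 = 1.161 - 1 = 0.161
Fissile production rate = g * P * G = 0.98 * 2312 * 0.161 = 364.78736 kg/yr
T_d = ln(2) * M0 / (g * P * G)
T_d = ln(2) * 5514 / 364.78736 = 10.477 yr

10.477


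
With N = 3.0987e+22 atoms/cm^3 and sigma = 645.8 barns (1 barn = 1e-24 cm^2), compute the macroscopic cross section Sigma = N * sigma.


Sigma = N * sigma_barns * 1e-24
Sigma = 3.0987e+22 * 645.8 * 1e-24
Sigma = 20.011 /cm

20.011


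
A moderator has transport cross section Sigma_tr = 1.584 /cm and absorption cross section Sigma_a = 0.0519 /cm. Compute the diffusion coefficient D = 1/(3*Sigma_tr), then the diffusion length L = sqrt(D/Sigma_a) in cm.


D = 1 / (3 * Sigma_tr) = 1 / (3 * 1.584) = 0.2104377 cm
L = sqrt(D / Sigma_a)
L = sqrt(0.2104377 / 0.0519)
L = 2.0136 cm

2.0136


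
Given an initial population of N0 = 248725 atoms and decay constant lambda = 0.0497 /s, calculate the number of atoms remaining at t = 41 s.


N = N0 * exp(-lambda * t)
N = 248725 * exp(-0.0497 * 41)
N = 32416

32416


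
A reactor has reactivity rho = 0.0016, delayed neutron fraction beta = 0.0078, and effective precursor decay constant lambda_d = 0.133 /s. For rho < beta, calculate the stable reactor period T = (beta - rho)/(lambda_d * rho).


T = (beta - rho) / (lambda_d * rho)
T = (0.0078 - 0.0016) / (0.133 * 0.0016)
T = 29.135 s

29.135


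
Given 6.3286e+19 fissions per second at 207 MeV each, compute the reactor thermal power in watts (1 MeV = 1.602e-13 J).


P = fission_rate * E_MeV * 1.602e-13
P = 6.3286e+19 * 207 * 1.602e-13
P = 2.0987e+09 W

2.0987e+09


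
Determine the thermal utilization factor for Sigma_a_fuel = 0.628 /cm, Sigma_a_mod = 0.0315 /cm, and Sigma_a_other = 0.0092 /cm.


f = Sigma_a_fuel / (Sigma_a_fuel + Sigma_a_mod + Sigma_a_other)
f = 0.628 / (0.628 + 0.0315 + 0.0092)
f = 0.93914

0.93914


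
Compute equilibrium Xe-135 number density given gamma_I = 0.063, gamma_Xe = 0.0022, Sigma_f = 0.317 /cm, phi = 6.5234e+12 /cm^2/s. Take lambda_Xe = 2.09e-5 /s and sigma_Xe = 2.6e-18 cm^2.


Xe_eq = (gamma_I + gamma_Xe) * Sigma_f * phi / (lambda_Xe + sigma_Xe * phi)
Numerator = (0.063 + 0.0022) * 0.317 * 6.5234e+12 = 1.348282e+11
Denominator = 2.09e-5 + 2.6e-18 * 6.5234e+12 = 3.786084e-05
Xe_eq = 1.348282e+11 / 3.786084e-05 = 3.5612e+15 /cm^3

3.5612e+15


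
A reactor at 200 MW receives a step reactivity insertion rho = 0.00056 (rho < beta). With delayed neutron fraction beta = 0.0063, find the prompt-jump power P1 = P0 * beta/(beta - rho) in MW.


P1/P0 = beta / (beta - rho)
P1/P0 = 0.0063 / (0.0063 - 0.00056) = 1.097561
P1 = 200 * 1.097561 = 219.51 MW

219.51


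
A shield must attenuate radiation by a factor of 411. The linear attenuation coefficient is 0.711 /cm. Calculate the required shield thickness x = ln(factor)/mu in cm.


x = ln(factor) / mu
x = ln(411) / 0.711
x = 8.4650 cm

8.4650


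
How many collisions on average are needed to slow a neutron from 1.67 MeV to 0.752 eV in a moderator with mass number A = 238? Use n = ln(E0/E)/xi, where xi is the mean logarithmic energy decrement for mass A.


xi = 1 + (A-1)^2/(2A)*ln((A-1)/(A+1)) = 0.008379872 (for A = 238)
n = ln(E0/E) / xi
n = ln(1.67e6 / 0.752) / 0.008379872
n = ln(2.220745e+06) / 0.008379872 = 1743.9

1743.9


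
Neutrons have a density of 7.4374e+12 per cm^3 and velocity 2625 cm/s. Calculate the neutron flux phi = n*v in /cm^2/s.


phi = n * v
phi = 7.4374e+12 * 2625
phi = 1.9523e+16 /cm^2/s

1.9523e+16


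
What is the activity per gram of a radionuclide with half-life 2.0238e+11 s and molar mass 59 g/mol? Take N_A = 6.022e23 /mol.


lambda = ln(2) / t_half = ln(2) / 2.0238e+11 = 3.424979e-12 /s
SA = lambda * N_A / M
SA = 3.424979e-12 * 6.022e23 / 59
SA = 3.4958e+10 Bq/g

3.4958e+10


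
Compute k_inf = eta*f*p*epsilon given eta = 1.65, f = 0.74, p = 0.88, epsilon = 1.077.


k_inf = eta * f * p * epsilon
k_inf = 1.65 * 0.74 * 0.88 * 1.077
k_inf = 1.1572

1.1572


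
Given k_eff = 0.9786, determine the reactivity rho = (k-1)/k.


rho = (k_eff - 1) / k_eff
rho = (0.9786 - 1) / 0.9786
rho = -0.021868

-0.021868


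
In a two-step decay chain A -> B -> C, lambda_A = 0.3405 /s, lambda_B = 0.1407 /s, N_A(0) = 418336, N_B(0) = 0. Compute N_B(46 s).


N_B(t) = lambda_A * N_A0 / (lambda_B - lambda_A) * [exp(-lambda_A*t) - exp(-lambda_B*t)]
exp(-0.3405*46) = 1.576324e-07; exp(-0.1407*46) = 0.001545821
N_B = 0.3405 * 418336 / (0.1407 - 0.3405) * (1.576324e-07 - 0.001545821)
N_B = 1101.9

1101.9


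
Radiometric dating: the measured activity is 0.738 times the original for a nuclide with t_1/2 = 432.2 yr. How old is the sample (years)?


lambda = ln(2) / t_half = ln(2) / 432.2 = 0.001603765 /yr
t = -ln(A/A0) / lambda
t = -ln(0.738) / 0.001603765
t = 189.44 yr

189.44


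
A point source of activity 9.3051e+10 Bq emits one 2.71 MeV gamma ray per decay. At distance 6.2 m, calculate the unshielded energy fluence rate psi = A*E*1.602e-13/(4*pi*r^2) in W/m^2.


psi = A * E * 1.602e-13 / (4*pi*r^2)
psi = 9.3051e+10 * 2.71 * 1.602e-13 / (4*pi*6.2^2)
psi = 8.3630e-05 W/m^2

8.3630e-05


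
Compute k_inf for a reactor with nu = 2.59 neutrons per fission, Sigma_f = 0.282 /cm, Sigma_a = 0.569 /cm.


k_inf = nu * Sigma_f / Sigma_a
k_inf = 2.59 * 0.282 / 0.569
k_inf = 1.2836

1.2836


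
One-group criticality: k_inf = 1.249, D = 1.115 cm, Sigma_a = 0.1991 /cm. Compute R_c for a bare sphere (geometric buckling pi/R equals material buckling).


L^2 = D / Sigma_a = 1.115 / 0.1991 = 5.600201 cm^2
B_m^2 = (k_inf - 1) / L^2 = (1.249 - 1) / 5.600201 = 0.04446269 /cm^2
For a bare sphere: B_g = pi/R, so R_c = pi / sqrt(B_m^2)
R_c = pi / sqrt(0.04446269) = 14.899 cm

14.899


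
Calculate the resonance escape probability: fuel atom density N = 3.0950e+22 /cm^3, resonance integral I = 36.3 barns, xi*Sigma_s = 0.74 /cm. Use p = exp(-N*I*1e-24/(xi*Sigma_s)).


p = exp(-N * I * 1e-24 / (xi*Sigma_s))
p = exp(-3.0950e+22 * 36.3 * 1e-24 / 0.74)
p = 0.21910

0.21910


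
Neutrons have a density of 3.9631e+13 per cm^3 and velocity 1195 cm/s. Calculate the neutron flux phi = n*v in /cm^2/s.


phi = n * v
phi = 3.9631e+13 * 1195
phi = 4.7359e+16 /cm^2/s

4.7359e+16


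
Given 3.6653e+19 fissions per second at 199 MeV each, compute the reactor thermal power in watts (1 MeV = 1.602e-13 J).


P = fission_rate * E_MeV * 1.602e-13
P = 3.6653e+19 * 199 * 1.602e-13
P = 1.1685e+09 W

1.1685e+09


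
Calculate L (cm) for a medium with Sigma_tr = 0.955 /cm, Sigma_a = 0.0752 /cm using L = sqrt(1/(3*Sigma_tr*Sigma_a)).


D = 1 / (3 * Sigma_tr) = 1 / (3 * 0.955) = 0.3490401 cm
L = sqrt(D / Sigma_a)
L = sqrt(0.3490401 / 0.0752)
L = 2.1544 cm

2.1544


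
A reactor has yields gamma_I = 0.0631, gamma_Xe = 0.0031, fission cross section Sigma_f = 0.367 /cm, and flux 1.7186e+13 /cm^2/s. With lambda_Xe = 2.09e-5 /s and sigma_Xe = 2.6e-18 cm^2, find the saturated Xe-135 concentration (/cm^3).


Xe_eq = (gamma_I + gamma_Xe) * Sigma_f * phi / (lambda_Xe + sigma_Xe * phi)
Numerator = (0.0631 + 0.0031) * 0.367 * 1.7186e+13 = 4.175407e+11
Denominator = 2.09e-5 + 2.6e-18 * 1.7186e+13 = 6.558360e-05
Xe_eq = 4.175407e+11 / 6.558360e-05 = 6.3665e+15 /cm^3

6.3665e+15


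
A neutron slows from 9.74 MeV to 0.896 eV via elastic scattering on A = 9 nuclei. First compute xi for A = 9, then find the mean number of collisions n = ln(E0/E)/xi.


xi = 1 + (A-1)^2/(2A)*ln((A-1)/(A+1)) = 0.2066007 (for A = 9)
n = ln(E0/E) / xi
n = ln(9.74e6 / 0.896) / 0.2066007
n = ln(1.087054e+07) / 0.2066007 = 78.420

78.420


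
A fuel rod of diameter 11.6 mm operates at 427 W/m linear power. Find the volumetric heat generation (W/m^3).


r = D / 2 / 1000 = 11.6 / 2 / 1000 = 0.0058 m
q''' = q' / (pi * r^2)
q''' = 427 / (pi * 0.0058^2)
q''' = 4.0404e+06 W/m^3

4.0404e+06


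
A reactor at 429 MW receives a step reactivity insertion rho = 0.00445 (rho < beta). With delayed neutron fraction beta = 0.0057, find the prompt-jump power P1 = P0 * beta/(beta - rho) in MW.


P1/P0 = beta / (beta - rho)
P1/P0 = 0.0057 / (0.0057 - 0.00445) = 4.560000
P1 = 429 * 4.560000 = 1956.2 MW

1956.2


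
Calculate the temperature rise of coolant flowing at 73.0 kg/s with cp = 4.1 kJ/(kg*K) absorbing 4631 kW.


dT = Q / (m_dot * cp)
dT = 4631 / (73.0 * 4.1)
dT = 15.473 C

15.473


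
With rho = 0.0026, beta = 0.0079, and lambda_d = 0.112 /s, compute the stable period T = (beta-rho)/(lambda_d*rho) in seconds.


T = (beta - rho) / (lambda_d * rho)
T = (0.0079 - 0.0026) / (0.112 * 0.0026)
T = 18.201 s

18.201


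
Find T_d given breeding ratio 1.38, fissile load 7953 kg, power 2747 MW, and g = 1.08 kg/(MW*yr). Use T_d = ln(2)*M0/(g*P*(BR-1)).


Breeding gain G = BR - 1 = 1.38 - 1 = 0.38
Fissile production rate = g * P * G = 1.08 * 2747 * 0.38 = 1127.3688 kg/yr
T_d = ln(2) * M0 / (g * P * G)
T_d = ln(2) * 7953 / 1127.3688 = 4.8898 yr

4.8898


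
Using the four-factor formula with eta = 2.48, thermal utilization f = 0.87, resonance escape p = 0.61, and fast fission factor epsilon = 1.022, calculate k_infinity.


k_inf = eta * f * p * epsilon
k_inf = 2.48 * 0.87 * 0.61 * 1.022
k_inf = 1.3451

1.3451


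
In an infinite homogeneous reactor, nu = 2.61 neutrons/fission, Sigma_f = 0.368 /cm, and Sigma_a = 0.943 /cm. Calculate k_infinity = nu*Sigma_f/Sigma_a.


k_inf = nu * Sigma_f / Sigma_a
k_inf = 2.61 * 0.368 / 0.943
k_inf = 1.0185

1.0185


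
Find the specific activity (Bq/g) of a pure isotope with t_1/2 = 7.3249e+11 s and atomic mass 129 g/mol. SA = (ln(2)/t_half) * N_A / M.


lambda = ln(2) / t_half = ln(2) / 7.3249e+11 = 9.462889e-13 /s
SA = lambda * N_A / M
SA = 9.462889e-13 * 6.022e23 / 129
SA = 4.4175e+09 Bq/g

4.4175e+09


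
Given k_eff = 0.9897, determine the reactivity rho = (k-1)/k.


rho = (k_eff - 1) / k_eff
rho = (0.9897 - 1) / 0.9897
rho = -0.010407

-0.010407


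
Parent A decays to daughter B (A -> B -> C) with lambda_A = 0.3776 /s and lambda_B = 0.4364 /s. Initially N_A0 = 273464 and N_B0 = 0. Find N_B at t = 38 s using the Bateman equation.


N_B(t) = lambda_A * N_A0 / (lambda_B - lambda_A) * [exp(-lambda_A*t) - exp(-lambda_B*t)]
exp(-0.3776*38) = 5.866720e-07; exp(-0.4364*38) = 6.280696e-08
N_B = 0.3776 * 273464 / (0.4364 - 0.3776) * (5.866720e-07 - 6.280696e-08)
N_B = 0.91997

0.91997


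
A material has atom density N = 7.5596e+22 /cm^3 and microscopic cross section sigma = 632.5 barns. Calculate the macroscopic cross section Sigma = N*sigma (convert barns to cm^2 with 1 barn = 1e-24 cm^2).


Sigma = N * sigma_barns * 1e-24
Sigma = 7.5596e+22 * 632.5 * 1e-24
Sigma = 47.814 /cm

47.814


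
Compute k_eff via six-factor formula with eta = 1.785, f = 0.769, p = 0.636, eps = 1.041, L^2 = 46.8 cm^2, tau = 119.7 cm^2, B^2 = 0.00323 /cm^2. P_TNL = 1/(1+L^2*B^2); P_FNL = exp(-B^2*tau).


k_inf = eta*f*p*eps = 1.785*0.769*0.636*1.041 = 0.9088086
P_TNL = 1/(1 + L^2*B^2) = 1/(1 + 46.8*0.00323) = 0.8686860
P_FNL = exp(-B^2*tau) = exp(-0.00323*119.7) = 0.6793417
k_eff = k_inf * P_TNL * P_FNL = 0.9088086 * 0.8686860 * 0.6793417
k_eff = 0.53632

0.53632


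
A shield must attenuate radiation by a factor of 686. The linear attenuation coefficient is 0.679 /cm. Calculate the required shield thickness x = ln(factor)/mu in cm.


x = ln(factor) / mu
x = ln(686) / 0.679
x = 9.6184 cm

9.6184


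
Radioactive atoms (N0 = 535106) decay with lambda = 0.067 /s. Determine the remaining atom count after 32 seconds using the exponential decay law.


N = N0 * exp(-lambda * t)
N = 535106 * exp(-0.067 * 32)
N = 62706

62706


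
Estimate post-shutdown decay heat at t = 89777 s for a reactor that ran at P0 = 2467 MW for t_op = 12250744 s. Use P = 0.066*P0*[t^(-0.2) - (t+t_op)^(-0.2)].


P/P0 = 0.066 * [t^(-0.2) - (t + t_op)^(-0.2)]
P/P0 = 0.066 * [89777^(-0.2) - (89777 + 12250744)^(-0.2)]
P/P0 = 0.066 * [0.1021803 - 0.03817098] = 0.004224615
P = 2467 * 0.004224615 = 10.422 MW

10.422


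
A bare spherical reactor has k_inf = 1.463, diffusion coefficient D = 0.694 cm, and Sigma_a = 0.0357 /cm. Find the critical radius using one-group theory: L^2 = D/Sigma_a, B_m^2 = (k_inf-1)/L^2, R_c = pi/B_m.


L^2 = D / Sigma_a = 0.694 / 0.0357 = 19.43978 cm^2
B_m^2 = (k_inf - 1) / L^2 = (1.463 - 1) / 19.43978 = 0.02381714 /cm^2
For a bare sphere: B_g = pi/R, so R_c = pi / sqrt(B_m^2)
R_c = pi / sqrt(0.02381714) = 20.357 cm

20.357


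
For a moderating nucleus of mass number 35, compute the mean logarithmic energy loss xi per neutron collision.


xi = 1 + (A-1)^2/(2A) * ln((A-1)/(A+1))
xi = 1 + (35-1)^2/(2*35) * ln((35-1)/(35 +1))
xi = 0.056070

0.056070


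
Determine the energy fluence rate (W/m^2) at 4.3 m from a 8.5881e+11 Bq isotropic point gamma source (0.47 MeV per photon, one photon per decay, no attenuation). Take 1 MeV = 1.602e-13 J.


psi = A * E * 1.602e-13 / (4*pi*r^2)
psi = 8.5881e+11 * 0.47 * 1.602e-13 / (4*pi*4.3^2)
psi = 2.7830e-04 W/m^2

2.7830e-04


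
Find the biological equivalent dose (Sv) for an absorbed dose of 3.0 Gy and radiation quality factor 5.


H = D * Q
H = 3.0 * 5
H = 15.000 Sv

15.000


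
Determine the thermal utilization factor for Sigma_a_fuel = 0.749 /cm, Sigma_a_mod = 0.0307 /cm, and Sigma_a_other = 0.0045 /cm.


f = Sigma_a_fuel / (Sigma_a_fuel + Sigma_a_mod + Sigma_a_other)
f = 0.749 / (0.749 + 0.0307 + 0.0045)
f = 0.95511

0.95511


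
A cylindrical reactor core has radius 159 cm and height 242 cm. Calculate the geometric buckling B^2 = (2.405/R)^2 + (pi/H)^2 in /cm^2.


B^2 = (2.405/R)^2 + (pi/H)^2
B^2 = (2.405/159)^2 + (pi/242)^2
B^2 = 3.9732e-04 /cm^2

3.9732e-04


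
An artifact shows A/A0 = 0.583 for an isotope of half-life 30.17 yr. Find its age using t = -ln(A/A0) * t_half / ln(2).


lambda = ln(2) / t_half = ln(2) / 30.17 = 0.02297472 /yr
t = -ln(A/A0) / lambda
t = -ln(0.583) / 0.02297472
t = 23.485 yr

23.485


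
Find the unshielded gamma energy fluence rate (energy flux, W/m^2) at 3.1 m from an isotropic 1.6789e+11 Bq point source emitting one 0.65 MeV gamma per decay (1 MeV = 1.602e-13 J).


psi = A * E * 1.602e-13 / (4*pi*r^2)
psi = 1.6789e+11 * 0.65 * 1.602e-13 / (4*pi*3.1^2)
psi = 1.4477e-04 W/m^2

1.4477e-04


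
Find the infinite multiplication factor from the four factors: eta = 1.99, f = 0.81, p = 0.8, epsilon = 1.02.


k_inf = eta * f * p * epsilon
k_inf = 1.99 * 0.81 * 0.8 * 1.02
k_inf = 1.3153

1.3153


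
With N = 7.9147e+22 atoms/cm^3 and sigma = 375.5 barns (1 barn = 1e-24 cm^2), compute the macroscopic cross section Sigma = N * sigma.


Sigma = N * sigma_barns * 1e-24
Sigma = 7.9147e+22 * 375.5 * 1e-24
Sigma = 29.720 /cm

29.720


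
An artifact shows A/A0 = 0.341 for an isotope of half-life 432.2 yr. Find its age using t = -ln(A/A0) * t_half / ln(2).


lambda = ln(2) / t_half = ln(2) / 432.2 = 0.001603765 /yr
t = -ln(A/A0) / lambda
t = -ln(0.341) / 0.001603765
t = 670.84 yr

670.84


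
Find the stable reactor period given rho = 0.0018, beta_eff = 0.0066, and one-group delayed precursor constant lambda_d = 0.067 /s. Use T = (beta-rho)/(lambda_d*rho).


T = (beta - rho) / (lambda_d * rho)
T = (0.0066 - 0.0018) / (0.067 * 0.0018)
T = 39.801 s

39.801


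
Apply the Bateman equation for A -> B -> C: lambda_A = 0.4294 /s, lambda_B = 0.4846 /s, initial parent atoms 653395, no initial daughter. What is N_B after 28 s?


N_B(t) = lambda_A * N_A0 / (lambda_B - lambda_A) * [exp(-lambda_A*t) - exp(-lambda_B*t)]
exp(-0.4294*28) = 6.003307e-06; exp(-0.4846*28) = 1.279809e-06
N_B = 0.4294 * 653395 / (0.4846 - 0.4294) * (6.003307e-06 - 1.279809e-06)
N_B = 24.008

24.008


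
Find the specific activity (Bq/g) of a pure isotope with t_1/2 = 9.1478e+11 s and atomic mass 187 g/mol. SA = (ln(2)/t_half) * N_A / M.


lambda = ln(2) / t_half = ln(2) / 9.1478e+11 = 7.577201e-13 /s
SA = lambda * N_A / M
SA = 7.577201e-13 * 6.022e23 / 187
SA = 2.4401e+09 Bq/g

2.4401e+09


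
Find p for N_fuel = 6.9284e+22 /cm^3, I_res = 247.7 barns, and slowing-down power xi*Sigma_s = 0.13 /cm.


p = exp(-N * I * 1e-24 / (xi*Sigma_s))
p = exp(-6.9284e+22 * 247.7 * 1e-24 / 0.13)
p = 4.6519e-58

4.6519e-58


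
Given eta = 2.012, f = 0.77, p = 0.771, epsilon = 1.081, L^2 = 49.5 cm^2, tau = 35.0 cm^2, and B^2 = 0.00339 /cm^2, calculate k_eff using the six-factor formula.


k_inf = eta*f*p*eps = 2.012*0.77*0.771*1.081 = 1.291216
P_TNL = 1/(1 + L^2*B^2) = 1/(1 + 49.5*0.00339) = 0.8563073
P_FNL = exp(-B^2*tau) = exp(-0.00339*35.0) = 0.8881186
k_eff = k_inf * P_TNL * P_FNL = 1.291216 * 0.8563073 * 0.8881186
k_eff = 0.98197

0.98197


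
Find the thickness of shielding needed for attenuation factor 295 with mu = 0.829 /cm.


x = ln(factor) / mu
x = ln(295) / 0.829
x = 6.8600 cm

6.8600


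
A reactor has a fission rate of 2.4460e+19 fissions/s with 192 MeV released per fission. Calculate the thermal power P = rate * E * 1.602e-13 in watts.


P = fission_rate * E_MeV * 1.602e-13
P = 2.4460e+19 * 192 * 1.602e-13
P = 7.5235e+08 W

7.5235e+08


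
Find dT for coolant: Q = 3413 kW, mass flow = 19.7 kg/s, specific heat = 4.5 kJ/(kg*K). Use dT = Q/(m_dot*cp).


dT = Q / (m_dot * cp)
dT = 3413 / (19.7 * 4.5)
dT = 38.500 C

38.500


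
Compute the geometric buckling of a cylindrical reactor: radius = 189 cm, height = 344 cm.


B^2 = (2.405/R)^2 + (pi/H)^2
B^2 = (2.405/189)^2 + (pi/344)^2
B^2 = 2.4533e-04 /cm^2

2.4533e-04


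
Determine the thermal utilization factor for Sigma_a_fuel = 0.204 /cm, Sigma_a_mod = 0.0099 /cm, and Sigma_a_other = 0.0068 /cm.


f = Sigma_a_fuel / (Sigma_a_fuel + Sigma_a_mod + Sigma_a_other)
f = 0.204 / (0.204 + 0.0099 + 0.0068)
f = 0.92433

0.92433


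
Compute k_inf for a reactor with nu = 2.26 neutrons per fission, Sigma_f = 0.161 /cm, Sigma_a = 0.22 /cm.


k_inf = nu * Sigma_f / Sigma_a
k_inf = 2.26 * 0.161 / 0.22
k_inf = 1.6539

1.6539


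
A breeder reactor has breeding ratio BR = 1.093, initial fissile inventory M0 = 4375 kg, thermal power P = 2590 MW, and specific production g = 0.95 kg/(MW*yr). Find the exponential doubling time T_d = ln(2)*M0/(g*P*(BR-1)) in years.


Breeding gain G = BR - 1 = 1.093 - 1 = 0.093
Fissile production rate = g * P * G = 0.95 * 2590 * 0.093 = 228.8265 kg/yr
T_d = ln(2) * M0 / (g * P * G)
T_d = ln(2) * 4375 / 228.8265 = 13.252 yr

13.252


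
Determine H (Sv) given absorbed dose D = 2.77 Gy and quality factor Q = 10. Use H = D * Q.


H = D * Q
H = 2.77 * 10
H = 27.700 Sv

27.700


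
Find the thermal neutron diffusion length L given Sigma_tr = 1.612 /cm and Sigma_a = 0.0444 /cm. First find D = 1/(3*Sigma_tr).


D = 1 / (3 * Sigma_tr) = 1 / (3 * 1.612) = 0.2067825 cm
L = sqrt(D / Sigma_a)
L = sqrt(0.2067825 / 0.0444)
L = 2.1581 cm

2.1581


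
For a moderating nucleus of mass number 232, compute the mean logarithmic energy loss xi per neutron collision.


xi = 1 + (A-1)^2/(2A) * ln((A-1)/(A+1))
xi = 1 + (232-1)^2/(2*232) * ln((232-1)/(232 +1))
xi = 0.0085960

0.0085960


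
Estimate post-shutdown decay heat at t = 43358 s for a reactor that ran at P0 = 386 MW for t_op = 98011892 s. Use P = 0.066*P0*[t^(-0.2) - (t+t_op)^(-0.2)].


P/P0 = 0.066 * [t^(-0.2) - (t + t_op)^(-0.2)]
P/P0 = 0.066 * [43358^(-0.2) - (43358 + 98011892)^(-0.2)]
P/P0 = 0.066 * [0.1181915 - 0.02521772] = 0.006136269
P = 386 * 0.006136269 = 2.3686 MW

2.3686


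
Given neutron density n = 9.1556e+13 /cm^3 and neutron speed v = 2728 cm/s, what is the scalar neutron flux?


phi = n * v
phi = 9.1556e+13 * 2728
phi = 2.4976e+17 /cm^2/s

2.4976e+17


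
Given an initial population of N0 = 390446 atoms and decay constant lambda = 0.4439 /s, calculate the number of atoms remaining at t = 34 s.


N = N0 * exp(-lambda * t)
N = 390446 * exp(-0.4439 * 34)
N = 0.10887

0.10887


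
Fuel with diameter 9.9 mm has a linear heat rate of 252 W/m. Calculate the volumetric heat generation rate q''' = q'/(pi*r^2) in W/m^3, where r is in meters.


r = D / 2 / 1000 = 9.9 / 2 / 1000 = 0.00495 m
q''' = q' / (pi * r^2)
q''' = 252 / (pi * 0.00495^2)
q''' = 3.2737e+06 W/m^3

3.2737e+06


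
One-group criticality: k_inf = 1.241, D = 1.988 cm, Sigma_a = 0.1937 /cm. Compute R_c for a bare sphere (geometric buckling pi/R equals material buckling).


L^2 = D / Sigma_a = 1.988 / 0.1937 = 10.26329 cm^2
B_m^2 = (k_inf - 1) / L^2 = (1.241 - 1) / 10.26329 = 0.02348175 /cm^2
For a bare sphere: B_g = pi/R, so R_c = pi / sqrt(B_m^2)
R_c = pi / sqrt(0.02348175) = 20.501 cm

20.501


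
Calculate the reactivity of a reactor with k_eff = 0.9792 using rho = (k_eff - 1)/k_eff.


rho = (k_eff - 1) / k_eff
rho = (0.9792 - 1) / 0.9792
rho = -0.021242

-0.021242


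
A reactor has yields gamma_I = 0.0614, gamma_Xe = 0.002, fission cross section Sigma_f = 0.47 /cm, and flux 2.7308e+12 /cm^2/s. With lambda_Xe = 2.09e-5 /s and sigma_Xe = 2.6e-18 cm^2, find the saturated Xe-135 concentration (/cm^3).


Xe_eq = (gamma_I + gamma_Xe) * Sigma_f * phi / (lambda_Xe + sigma_Xe * phi)
Numerator = (0.0614 + 0.002) * 0.47 * 2.7308e+12 = 8.137238e+10
Denominator = 2.09e-5 + 2.6e-18 * 2.7308e+12 = 2.800008e-05
Xe_eq = 8.137238e+10 / 2.800008e-05 = 2.9061e+15 /cm^3

2.9061e+15


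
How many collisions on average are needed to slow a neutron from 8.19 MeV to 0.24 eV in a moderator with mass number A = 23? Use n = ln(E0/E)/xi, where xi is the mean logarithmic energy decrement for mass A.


xi = 1 + (A-1)^2/(2A)*ln((A-1)/(A+1)) = 0.08448899 (for A = 23)
n = ln(E0/E) / xi
n = ln(8.19e6 / 0.24) / 0.08448899
n = ln(3.412500e+07) / 0.08448899 = 205.30

205.30


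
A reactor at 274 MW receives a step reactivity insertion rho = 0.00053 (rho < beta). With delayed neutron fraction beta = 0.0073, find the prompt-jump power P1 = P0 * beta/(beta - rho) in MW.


P1/P0 = beta / (beta - rho)
P1/P0 = 0.0073 / (0.0073 - 0.00053) = 1.078287
P1 = 274 * 1.078287 = 295.45 MW

295.45


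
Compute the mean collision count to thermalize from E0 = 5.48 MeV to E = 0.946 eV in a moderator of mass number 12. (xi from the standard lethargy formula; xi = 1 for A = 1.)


xi = 1 + (A-1)^2/(2A)*ln((A-1)/(A+1)) = 0.1577690 (for A = 12)
n = ln(E0/E) / xi
n = ln(5.48e6 / 0.946) / 0.1577690
n = ln(5.792812e+06) / 0.1577690 = 98.702

98.702


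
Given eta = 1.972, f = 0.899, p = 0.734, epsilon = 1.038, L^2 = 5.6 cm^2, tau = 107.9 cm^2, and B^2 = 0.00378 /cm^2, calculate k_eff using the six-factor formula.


k_inf = eta*f*p*eps = 1.972*0.899*0.734*1.038 = 1.350703
P_TNL = 1/(1 + L^2*B^2) = 1/(1 + 5.6*0.00378) = 0.9792708
P_FNL = exp(-B^2*tau) = exp(-0.00378*107.9) = 0.6650707
k_eff = k_inf * P_TNL * P_FNL = 1.350703 * 0.9792708 * 0.6650707
k_eff = 0.87969

0.87969


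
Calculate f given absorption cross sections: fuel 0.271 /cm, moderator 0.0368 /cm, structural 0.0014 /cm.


f = Sigma_a_fuel / (Sigma_a_fuel + Sigma_a_mod + Sigma_a_other)
f = 0.271 / (0.271 + 0.0368 + 0.0014)
f = 0.87646

0.87646


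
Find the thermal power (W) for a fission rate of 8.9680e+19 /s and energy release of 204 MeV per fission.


P = fission_rate * E_MeV * 1.602e-13
P = 8.9680e+19 * 204 * 1.602e-13
P = 2.9308e+09 W

2.9308e+09


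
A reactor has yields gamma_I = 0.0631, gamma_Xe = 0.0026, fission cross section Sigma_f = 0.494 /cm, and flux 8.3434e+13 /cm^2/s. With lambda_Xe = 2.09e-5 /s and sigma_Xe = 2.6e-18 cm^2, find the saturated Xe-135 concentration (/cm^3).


Xe_eq = (gamma_I + gamma_Xe) * Sigma_f * phi / (lambda_Xe + sigma_Xe * phi)
Numerator = (0.0631 + 0.0026) * 0.494 * 8.3434e+13 = 2.707917e+12
Denominator = 2.09e-5 + 2.6e-18 * 8.3434e+13 = 2.378284e-04
Xe_eq = 2.707917e+12 / 2.378284e-04 = 1.1386e+16 /cm^3

1.1386e+16


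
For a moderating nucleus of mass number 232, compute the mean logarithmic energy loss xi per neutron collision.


xi = 1 + (A-1)^2/(2A) * ln((A-1)/(A+1))
xi = 1 + (232-1)^2/(2*232) * ln((232-1)/(232 +1))
xi = 0.0085960

0.0085960


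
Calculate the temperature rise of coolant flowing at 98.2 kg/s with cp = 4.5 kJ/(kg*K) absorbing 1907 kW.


dT = Q / (m_dot * cp)
dT = 1907 / (98.2 * 4.5)
dT = 4.3155 C

4.3155


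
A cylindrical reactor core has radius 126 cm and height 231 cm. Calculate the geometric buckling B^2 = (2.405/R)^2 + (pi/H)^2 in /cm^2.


B^2 = (2.405/R)^2 + (pi/H)^2
B^2 = (2.405/126)^2 + (pi/231)^2
B^2 = 5.4928e-04 /cm^2

5.4928e-04


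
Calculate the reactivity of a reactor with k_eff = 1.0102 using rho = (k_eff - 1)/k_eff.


rho = (k_eff - 1) / k_eff
rho = (1.0102 - 1) / 1.0102
rho = 0.010097

0.010097


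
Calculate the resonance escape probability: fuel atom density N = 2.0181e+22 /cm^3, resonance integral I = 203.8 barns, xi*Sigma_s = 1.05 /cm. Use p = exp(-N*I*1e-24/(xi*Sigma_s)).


p = exp(-N * I * 1e-24 / (xi*Sigma_s))
p = exp(-2.0181e+22 * 203.8 * 1e-24 / 1.05)
p = 0.019900

0.019900


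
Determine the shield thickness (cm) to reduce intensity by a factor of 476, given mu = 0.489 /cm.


x = ln(factor) / mu
x = ln(476) / 0.489
x = 12.608 cm

12.608


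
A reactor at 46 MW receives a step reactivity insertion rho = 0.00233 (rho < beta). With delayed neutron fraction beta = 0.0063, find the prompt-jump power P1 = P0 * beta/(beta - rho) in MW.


P1/P0 = beta / (beta - rho)
P1/P0 = 0.0063 / (0.0063 - 0.00233) = 1.586902
P1 = 46 * 1.586902 = 72.997 MW

72.997


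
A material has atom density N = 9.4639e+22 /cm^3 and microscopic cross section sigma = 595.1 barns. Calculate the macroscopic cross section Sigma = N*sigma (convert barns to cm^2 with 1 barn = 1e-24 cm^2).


Sigma = N * sigma_barns * 1e-24
Sigma = 9.4639e+22 * 595.1 * 1e-24
Sigma = 56.320 /cm

56.320


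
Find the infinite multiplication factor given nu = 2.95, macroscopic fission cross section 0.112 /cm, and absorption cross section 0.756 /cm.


k_inf = nu * Sigma_f / Sigma_a
k_inf = 2.95 * 0.112 / 0.756
k_inf = 0.43704

0.43704


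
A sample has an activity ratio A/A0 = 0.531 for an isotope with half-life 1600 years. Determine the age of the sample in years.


lambda = ln(2) / t_half = ln(2) / 1600 = 4.332170e-04 /yr
t = -ln(A/A0) / lambda
t = -ln(0.531) / 4.332170e-04
t = 1461.1 yr

1461.1


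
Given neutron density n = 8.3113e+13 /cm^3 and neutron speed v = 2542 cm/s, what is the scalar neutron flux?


phi = n * v
phi = 8.3113e+13 * 2542
phi = 2.1127e+17 /cm^2/s

2.1127e+17


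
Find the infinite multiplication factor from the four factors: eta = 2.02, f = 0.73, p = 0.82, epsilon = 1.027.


k_inf = eta * f * p * epsilon
k_inf = 2.02 * 0.73 * 0.82 * 1.027
k_inf = 1.2418

1.2418


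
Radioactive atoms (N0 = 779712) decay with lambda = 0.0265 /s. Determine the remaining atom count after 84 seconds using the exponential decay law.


N = N0 * exp(-lambda * t)
N = 779712 * exp(-0.0265 * 84)
N = 84177

84177


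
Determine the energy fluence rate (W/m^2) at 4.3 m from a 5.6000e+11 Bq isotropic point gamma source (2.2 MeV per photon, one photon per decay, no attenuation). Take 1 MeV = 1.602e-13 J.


psi = A * E * 1.602e-13 / (4*pi*r^2)
psi = 5.6000e+11 * 2.2 * 1.602e-13 / (4*pi*4.3^2)
psi = 8.4943e-04 W/m^2

8.4943e-04


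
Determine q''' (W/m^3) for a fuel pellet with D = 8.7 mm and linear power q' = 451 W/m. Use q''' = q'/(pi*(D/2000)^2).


r = D / 2 / 1000 = 8.7 / 2 / 1000 = 0.00435 m
q''' = q' / (pi * r^2)
q''' = 451 / (pi * 0.00435^2)
q''' = 7.5866e+06 W/m^3

7.5866e+06


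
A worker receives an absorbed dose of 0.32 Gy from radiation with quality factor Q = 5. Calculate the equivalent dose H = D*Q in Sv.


H = D * Q
H = 0.32 * 5
H = 1.6000 Sv

1.6000


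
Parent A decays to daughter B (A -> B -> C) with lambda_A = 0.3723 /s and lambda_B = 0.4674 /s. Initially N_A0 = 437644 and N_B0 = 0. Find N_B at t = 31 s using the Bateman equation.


N_B(t) = lambda_A * N_A0 / (lambda_B - lambda_A) * [exp(-lambda_A*t) - exp(-lambda_B*t)]
exp(-0.3723*31) = 9.720242e-06; exp(-0.4674*31) = 5.097222e-07
N_B = 0.3723 * 437644 / (0.4674 - 0.3723) * (9.720242e-06 - 5.097222e-07)
N_B = 15.780

15.780


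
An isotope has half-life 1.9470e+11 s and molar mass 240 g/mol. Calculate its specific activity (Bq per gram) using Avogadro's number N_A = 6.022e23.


lambda = ln(2) / t_half = ln(2) / 1.9470e+11 = 3.560078e-12 /s
SA = lambda * N_A / M
SA = 3.560078e-12 * 6.022e23 / 240
SA = 8.9328e+09 Bq/g

8.9328e+09


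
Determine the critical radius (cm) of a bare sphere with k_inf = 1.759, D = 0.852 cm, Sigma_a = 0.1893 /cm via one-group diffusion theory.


L^2 = D / Sigma_a = 0.852 / 0.1893 = 4.500792 cm^2
B_m^2 = (k_inf - 1) / L^2 = (1.759 - 1) / 4.500792 = 0.1686370 /cm^2
For a bare sphere: B_g = pi/R, so R_c = pi / sqrt(B_m^2)
R_c = pi / sqrt(0.1686370) = 7.6502 cm

7.6502


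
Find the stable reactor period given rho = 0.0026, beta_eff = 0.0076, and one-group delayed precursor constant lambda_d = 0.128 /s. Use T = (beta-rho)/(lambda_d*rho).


T = (beta - rho) / (lambda_d * rho)
T = (0.0076 - 0.0026) / (0.128 * 0.0026)
T = 15.024 s

15.024


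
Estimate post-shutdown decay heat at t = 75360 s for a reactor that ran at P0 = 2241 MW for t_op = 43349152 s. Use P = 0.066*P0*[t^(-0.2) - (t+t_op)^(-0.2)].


P/P0 = 0.066 * [t^(-0.2) - (t + t_op)^(-0.2)]
P/P0 = 0.066 * [75360^(-0.2) - (75360 + 43349152)^(-0.2)]
P/P0 = 0.066 * [0.1058210 - 0.02967926] = 0.005025355
P = 2241 * 0.005025355 = 11.262 MW

11.262


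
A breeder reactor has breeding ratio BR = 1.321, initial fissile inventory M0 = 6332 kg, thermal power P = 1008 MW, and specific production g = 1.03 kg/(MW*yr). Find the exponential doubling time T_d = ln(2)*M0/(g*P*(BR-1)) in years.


Breeding gain G = BR - 1 = 1.321 - 1 = 0.321
Fissile production rate = g * P * G = 1.03 * 1008 * 0.321 = 333.27504 kg/yr
T_d = ln(2) * M0 / (g * P * G)
T_d = ln(2) * 6332 / 333.27504 = 13.169 yr

13.169


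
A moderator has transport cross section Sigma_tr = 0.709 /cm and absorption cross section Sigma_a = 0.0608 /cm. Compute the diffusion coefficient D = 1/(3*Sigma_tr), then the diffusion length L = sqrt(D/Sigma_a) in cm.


D = 1 / (3 * Sigma_tr) = 1 / (3 * 0.709) = 0.4701457 cm
L = sqrt(D / Sigma_a)
L = sqrt(0.4701457 / 0.0608)
L = 2.7808 cm

2.7808


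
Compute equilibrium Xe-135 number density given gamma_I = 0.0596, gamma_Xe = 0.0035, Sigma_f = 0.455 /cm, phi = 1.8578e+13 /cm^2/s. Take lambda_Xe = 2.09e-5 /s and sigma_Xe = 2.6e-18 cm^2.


Xe_eq = (gamma_I + gamma_Xe) * Sigma_f * phi / (lambda_Xe + sigma_Xe * phi)
Numerator = (0.0596 + 0.0035) * 0.455 * 1.8578e+13 = 5.333837e+11
Denominator = 2.09e-5 + 2.6e-18 * 1.8578e+13 = 6.920280e-05
Xe_eq = 5.333837e+11 / 6.920280e-05 = 7.7075e+15 /cm^3

7.7075e+15


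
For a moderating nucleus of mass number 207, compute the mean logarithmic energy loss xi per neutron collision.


xi = 1 + (A-1)^2/(2A) * ln((A-1)/(A+1))
xi = 1 + (207-1)^2/(2*207) * ln((207-1)/(207 +1))
xi = 0.0096308

0.0096308


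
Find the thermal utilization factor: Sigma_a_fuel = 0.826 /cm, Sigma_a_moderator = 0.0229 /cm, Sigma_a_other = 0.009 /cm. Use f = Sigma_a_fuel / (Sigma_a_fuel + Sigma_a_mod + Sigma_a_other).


f = Sigma_a_fuel / (Sigma_a_fuel + Sigma_a_mod + Sigma_a_other)
f = 0.826 / (0.826 + 0.0229 + 0.009)
f = 0.96282

0.96282


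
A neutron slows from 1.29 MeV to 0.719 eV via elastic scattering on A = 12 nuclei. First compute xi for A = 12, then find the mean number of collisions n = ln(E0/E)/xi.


xi = 1 + (A-1)^2/(2A)*ln((A-1)/(A+1)) = 0.1577690 (for A = 12)
n = ln(E0/E) / xi
n = ln(1.29e6 / 0.719) / 0.1577690
n = ln(1.794159e+06) / 0.1577690 = 91.273

91.273


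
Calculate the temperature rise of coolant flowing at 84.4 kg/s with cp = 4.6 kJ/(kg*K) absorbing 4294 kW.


dT = Q / (m_dot * cp)
dT = 4294 / (84.4 * 4.6)
dT = 11.060 C

11.060


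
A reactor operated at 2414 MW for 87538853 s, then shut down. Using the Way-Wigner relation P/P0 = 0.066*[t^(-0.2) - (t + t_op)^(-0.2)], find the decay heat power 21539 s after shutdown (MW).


P/P0 = 0.066 * [t^(-0.2) - (t + t_op)^(-0.2)]
P/P0 = 0.066 * [21539^(-0.2) - (21539 + 87538853)^(-0.2)]
P/P0 = 0.066 * [0.1359424 - 0.02579517] = 0.007269717
P = 2414 * 0.007269717 = 17.549 MW

17.549


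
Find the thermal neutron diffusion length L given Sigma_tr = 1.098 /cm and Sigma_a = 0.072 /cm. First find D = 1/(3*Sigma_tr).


D = 1 / (3 * Sigma_tr) = 1 / (3 * 1.098) = 0.3035823 cm
L = sqrt(D / Sigma_a)
L = sqrt(0.3035823 / 0.072)
L = 2.0534 cm

2.0534


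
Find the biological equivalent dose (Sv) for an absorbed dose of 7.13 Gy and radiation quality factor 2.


H = D * Q
H = 7.13 * 2
H = 14.260 Sv

14.260


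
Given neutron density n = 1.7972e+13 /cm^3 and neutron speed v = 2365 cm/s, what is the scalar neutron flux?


phi = n * v
phi = 1.7972e+13 * 2365
phi = 4.2504e+16 /cm^2/s

4.2504e+16


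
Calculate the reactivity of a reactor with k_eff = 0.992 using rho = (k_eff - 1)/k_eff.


rho = (k_eff - 1) / k_eff
rho = (0.992 - 1) / 0.992
rho = -0.0080645

-0.0080645


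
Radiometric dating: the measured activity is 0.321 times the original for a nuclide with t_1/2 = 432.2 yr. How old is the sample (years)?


lambda = ln(2) / t_half = ln(2) / 432.2 = 0.001603765 /yr
t = -ln(A/A0) / lambda
t = -ln(0.321) / 0.001603765
t = 708.53 yr

708.53


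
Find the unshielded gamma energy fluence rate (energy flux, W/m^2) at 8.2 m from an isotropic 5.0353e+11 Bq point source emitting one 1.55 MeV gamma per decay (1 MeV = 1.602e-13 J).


psi = A * E * 1.602e-13 / (4*pi*r^2)
psi = 5.0353e+11 * 1.55 * 1.602e-13 / (4*pi*8.2^2)
psi = 1.4797e-04 W/m^2

1.4797e-04


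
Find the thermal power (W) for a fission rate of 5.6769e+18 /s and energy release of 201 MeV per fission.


P = fission_rate * E_MeV * 1.602e-13
P = 5.6769e+18 * 201 * 1.602e-13
P = 1.8280e+08 W

1.8280e+08


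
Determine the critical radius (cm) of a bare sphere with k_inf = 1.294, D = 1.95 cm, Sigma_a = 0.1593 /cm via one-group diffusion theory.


L^2 = D / Sigma_a = 1.95 / 0.1593 = 12.24105 cm^2
B_m^2 = (k_inf - 1) / L^2 = (1.294 - 1) / 12.24105 = 0.02401755 /cm^2
For a bare sphere: B_g = pi/R, so R_c = pi / sqrt(B_m^2)
R_c = pi / sqrt(0.02401755) = 20.271 cm

20.271


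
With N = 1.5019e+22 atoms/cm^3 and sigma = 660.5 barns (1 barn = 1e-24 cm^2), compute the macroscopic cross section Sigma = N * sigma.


Sigma = N * sigma_barns * 1e-24
Sigma = 1.5019e+22 * 660.5 * 1e-24
Sigma = 9.9200 /cm

9.9200


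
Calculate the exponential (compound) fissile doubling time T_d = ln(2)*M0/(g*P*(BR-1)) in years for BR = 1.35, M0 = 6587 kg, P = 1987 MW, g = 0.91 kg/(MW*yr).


Breeding gain G = BR - 1 = 1.35 - 1 = 0.35
Fissile production rate = g * P * G = 0.91 * 1987 * 0.35 = 632.8595 kg/yr
T_d = ln(2) * M0 / (g * P * G)
T_d = ln(2) * 6587 / 632.8595 = 7.2145 yr

7.2145


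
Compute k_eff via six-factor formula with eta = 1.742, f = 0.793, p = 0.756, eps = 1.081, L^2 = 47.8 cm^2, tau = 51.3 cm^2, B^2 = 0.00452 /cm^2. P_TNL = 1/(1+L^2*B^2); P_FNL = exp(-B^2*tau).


k_inf = eta*f*p*eps = 1.742*0.793*0.756*1.081 = 1.128935
P_TNL = 1/(1 + L^2*B^2) = 1/(1 + 47.8*0.00452) = 0.8223306
P_FNL = exp(-B^2*tau) = exp(-0.00452*51.3) = 0.7930445
k_eff = k_inf * P_TNL * P_FNL = 1.128935 * 0.8223306 * 0.7930445
k_eff = 0.73623

0.73623


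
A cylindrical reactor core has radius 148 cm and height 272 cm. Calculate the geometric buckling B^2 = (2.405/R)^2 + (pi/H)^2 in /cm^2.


B^2 = (2.405/R)^2 + (pi/H)^2
B^2 = (2.405/148)^2 + (pi/272)^2
B^2 = 3.9746e-04 /cm^2

3.9746e-04


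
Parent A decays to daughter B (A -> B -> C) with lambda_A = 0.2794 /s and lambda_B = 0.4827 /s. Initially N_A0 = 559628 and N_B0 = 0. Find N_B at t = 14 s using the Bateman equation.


N_B(t) = lambda_A * N_A0 / (lambda_B - lambda_A) * [exp(-lambda_A*t) - exp(-lambda_B*t)]
exp(-0.2794*14) = 0.02000846; exp(-0.4827*14) = 0.001161782
N_B = 0.2794 * 559628 / (0.4827 - 0.2794) * (0.02000846 - 0.001161782)
N_B = 14495

14495


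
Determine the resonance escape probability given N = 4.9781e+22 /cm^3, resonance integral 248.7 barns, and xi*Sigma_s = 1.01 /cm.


p = exp(-N * I * 1e-24 / (xi*Sigma_s))
p = exp(-4.9781e+22 * 248.7 * 1e-24 / 1.01)
p = 4.7472e-06

4.7472e-06


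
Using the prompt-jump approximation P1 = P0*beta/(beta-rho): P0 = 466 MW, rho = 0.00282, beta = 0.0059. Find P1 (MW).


P1/P0 = beta / (beta - rho)
P1/P0 = 0.0059 / (0.0059 - 0.00282) = 1.915584
P1 = 466 * 1.915584 = 892.66 MW

892.66


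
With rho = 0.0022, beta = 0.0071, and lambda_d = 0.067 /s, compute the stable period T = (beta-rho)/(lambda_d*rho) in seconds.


T = (beta - rho) / (lambda_d * rho)
T = (0.0071 - 0.0022) / (0.067 * 0.0022)
T = 33.243 s

33.243


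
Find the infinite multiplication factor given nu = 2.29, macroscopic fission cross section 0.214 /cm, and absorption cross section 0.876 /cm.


k_inf = nu * Sigma_f / Sigma_a
k_inf = 2.29 * 0.214 / 0.876
k_inf = 0.55943

0.55943


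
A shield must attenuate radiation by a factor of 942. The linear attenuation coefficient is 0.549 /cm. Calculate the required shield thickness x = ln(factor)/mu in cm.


x = ln(factor) / mu
x = ln(942) / 0.549
x = 12.474 cm

12.474


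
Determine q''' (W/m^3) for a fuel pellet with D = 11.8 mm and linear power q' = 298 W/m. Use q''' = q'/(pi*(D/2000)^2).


r = D / 2 / 1000 = 11.8 / 2 / 1000 = 0.0059 m
q''' = q' / (pi * r^2)
q''' = 298 / (pi * 0.0059^2)
q''' = 2.7250e+06 W/m^3

2.7250e+06


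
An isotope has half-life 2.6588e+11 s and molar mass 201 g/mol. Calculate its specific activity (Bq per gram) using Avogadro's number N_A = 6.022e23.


lambda = ln(2) / t_half = ln(2) / 2.6588e+11 = 2.606993e-12 /s
SA = lambda * N_A / M
SA = 2.606993e-12 * 6.022e23 / 201
SA = 7.8106e+09 Bq/g

7.8106e+09
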